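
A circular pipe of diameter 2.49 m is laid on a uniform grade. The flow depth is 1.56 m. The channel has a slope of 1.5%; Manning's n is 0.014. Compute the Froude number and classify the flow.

For a circular section of diameter D = 2.49 m at depth y = 1.56 m, the central angle is θ = 2 arccos(1 − 2y/D) = 3.653 rad. Then A = (D²/8)(θ − sin θ) = 3.211 m² and P = Dθ/2 = 4.548 m.
Hydraulic radius R = A/P = 3.211/4.548 = 0.7059 m.
V = (1/n) R^(2/3) √S = (1/0.014) × 0.7059^(2/3) × √0.015 = 6.936 m/s. Hydraulic depth D_h = A/T = 3.211/2.409 = 1.333 m.
Froude number Fr = V/√(g·D_h) = 6.936/√(9.81×1.333) = 1.92, which is greater than 1, so the flow is supercritical.

supercritical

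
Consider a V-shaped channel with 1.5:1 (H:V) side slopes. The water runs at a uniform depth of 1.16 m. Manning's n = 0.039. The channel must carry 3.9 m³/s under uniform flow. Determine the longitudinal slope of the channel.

For a triangular section with side slope z = 1.5: A = zy² = 1.5×1.16² = 2.018 m²; P = 2y√(1+z²) = 2×1.16×1.803 = 4.182 m.
Hydraulic radius R = A/P = 2.018/4.182 = 0.4826 m.
From Manning's equation, S = [nQ / (1 A R^(2/3))]² = [0.039 × 3.9 / (1 × 2.018 × 0.4826^(2/3))]² = 0.015.

S = 0.015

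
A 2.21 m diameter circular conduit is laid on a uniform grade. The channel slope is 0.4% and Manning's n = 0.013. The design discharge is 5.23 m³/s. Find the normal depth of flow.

Manning's equation rearranged: A R^(2/3) = nQ / (1·√S) = 0.013 × 5.23 / (√0.004) = 1.075.
At y = 0.724 m: A R^(2/3) = 0.5991 — low.
At y = 1.14 m: A R^(2/3) = 1.361 — high.
At y = 0.994 m: A R^(2/3) = 1.075 — matches.

y_n = 0.994 m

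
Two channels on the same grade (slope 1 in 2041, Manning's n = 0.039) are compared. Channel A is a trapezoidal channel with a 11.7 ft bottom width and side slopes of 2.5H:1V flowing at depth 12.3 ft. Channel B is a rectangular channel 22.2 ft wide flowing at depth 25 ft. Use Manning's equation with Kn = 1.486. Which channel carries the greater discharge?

channel B

Channel A: With bottom width b = 11.7 ft and side slope z = 2.5: A = (b + zy)y = (11.7 + 2.5×12.3)×12.3 = 522.1 ft²; P = b + 2y√(1+z²) = 11.7 + 2×12.3×2.693 = 77.94 ft. Hydraulic radius R = A/P = 522.1/77.94 = 6.699 ft. Q_A = (1.486/0.039)·522.1·6.699^(2/3)·√0.00049 = 1565 ft³/s.
Channel B: Flow area A = b·y = 22.2 × 25 = 555 ft². Wetted perimeter P = b + 2y = 22.2 + 2×25 = 72.2 ft. Hydraulic radius R = A/P = 555/72.2 = 7.687 ft. Q_B = (1.486/0.039)·555·7.687^(2/3)·√0.00049 = 1823 ft³/s.
Q_A = 1565 ft³/s vs Q_B = 1823 ft³/s, so channel B carries more.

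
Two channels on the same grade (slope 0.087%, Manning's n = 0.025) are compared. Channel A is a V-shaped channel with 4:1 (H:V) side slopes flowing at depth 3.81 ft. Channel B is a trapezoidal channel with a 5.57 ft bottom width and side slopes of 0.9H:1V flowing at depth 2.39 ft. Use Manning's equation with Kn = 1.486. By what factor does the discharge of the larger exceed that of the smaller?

Channel A: For a triangular section with side slope z = 4: A = zy² = 4×3.81² = 58.06 ft²; P = 2y√(1+z²) = 2×3.81×4.123 = 31.42 ft. Hydraulic radius R = A/P = 58.06/31.42 = 1.848 ft. Q_A = (1.486/0.025)·58.06·1.848^(2/3)·√0.00087 = 153.3 ft³/s.
Channel B: With bottom width b = 5.57 ft and side slope z = 0.9: A = (b + zy)y = (5.57 + 0.9×2.39)×2.39 = 18.45 ft²; P = b + 2y√(1+z²) = 5.57 + 2×2.39×1.345 = 12 ft. Hydraulic radius R = A/P = 18.45/12 = 1.538 ft. Q_B = (1.486/0.025)·18.45·1.538^(2/3)·√0.00087 = 43.1 ft³/s.
The larger discharge is 153.3 ft³/s and the smaller is 43.1 ft³/s; the ratio is 3.56.

3.56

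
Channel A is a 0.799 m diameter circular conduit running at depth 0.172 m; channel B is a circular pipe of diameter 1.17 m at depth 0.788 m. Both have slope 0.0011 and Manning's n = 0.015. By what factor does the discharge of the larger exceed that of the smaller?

Channel A: For a circular section of diameter D = 0.799 m at depth y = 0.172 m, the central angle is θ = 2 arccos(1 − 2y/D) = 1.93 rad. Then A = (D²/8)(θ − sin θ) = 0.0793 m² and P = Dθ/2 = 0.771 m. Hydraulic radius R = A/P = 0.0793/0.771 = 0.1028 m. Q_A = (1/0.015)·0.0793·0.1028^(2/3)·√0.0011 = 0.03849 m³/s.
Channel B: For a circular section of diameter D = 1.17 m at depth y = 0.788 m, the central angle is θ = 2 arccos(1 − 2y/D) = 3.85 rad. Then A = (D²/8)(θ − sin θ) = 0.7702 m² and P = Dθ/2 = 2.252 m. Hydraulic radius R = A/P = 0.7702/2.252 = 0.3419 m. Q_B = (1/0.015)·0.7702·0.3419^(2/3)·√0.0011 = 0.8328 m³/s.
The larger discharge is 0.8328 m³/s and the smaller is 0.03849 m³/s; the ratio is 21.6.

21.6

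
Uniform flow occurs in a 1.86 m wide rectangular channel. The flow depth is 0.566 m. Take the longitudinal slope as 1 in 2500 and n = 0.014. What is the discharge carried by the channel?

Q = 0.75 m³/s

Flow area A = b·y = 1.86 × 0.566 = 1.053 m². Wetted perimeter P = b + 2y = 1.86 + 2×0.566 = 2.992 m.
Hydraulic radius R = A/P = 1.053/2.992 = 0.3519 m.
Manning's equation: Q = (1/n) A R^(2/3) S^(1/2) = (1/0.014) × 1.053 × 0.3519^(2/3) × 0.0004^(1/2) = 0.75 m³/s.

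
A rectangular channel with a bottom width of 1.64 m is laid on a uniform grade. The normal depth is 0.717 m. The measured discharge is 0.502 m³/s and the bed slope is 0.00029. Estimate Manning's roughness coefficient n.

Flow area A = b·y = 1.64 × 0.717 = 1.176 m². Wetted perimeter P = b + 2y = 1.64 + 2×0.717 = 3.074 m.
Hydraulic radius R = A/P = 1.176/3.074 = 0.3825 m.
Rearranging Manning's equation: n = (1/Q) A R^(2/3) S^(1/2) = (1/0.502) × 1.176 × 0.3825^(2/3) × √0.00029 = 0.021.

n = 0.021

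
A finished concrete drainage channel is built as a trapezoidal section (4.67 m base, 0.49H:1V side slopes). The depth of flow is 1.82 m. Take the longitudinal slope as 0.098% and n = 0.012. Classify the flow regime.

With bottom width b = 4.67 m and side slope z = 0.49: A = (b + zy)y = (4.67 + 0.49×1.82)×1.82 = 10.12 m²; P = b + 2y√(1+z²) = 4.67 + 2×1.82×1.114 = 8.723 m.
Hydraulic radius R = A/P = 10.12/8.723 = 1.16 m.
V = (1/n) R^(2/3) √S = (1/0.012) × 1.16^(2/3) × √0.00098 = 2.881 m/s. Hydraulic depth D_h = A/T = 10.12/6.454 = 1.569 m.
Froude number Fr = V/√(g·D_h) = 2.881/√(9.81×1.569) = 0.734, which is less than 1, so the flow is subcritical.

subcritical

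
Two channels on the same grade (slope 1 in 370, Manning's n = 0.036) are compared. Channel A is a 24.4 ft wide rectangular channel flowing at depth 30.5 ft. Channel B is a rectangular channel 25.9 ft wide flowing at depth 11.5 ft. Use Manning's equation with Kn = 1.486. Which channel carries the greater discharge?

Channel A: Flow area A = b·y = 24.4 × 30.5 = 744.2 ft². Wetted perimeter P = b + 2y = 24.4 + 2×30.5 = 85.4 ft. Hydraulic radius R = A/P = 744.2/85.4 = 8.714 ft. Q_A = (1.486/0.036)·744.2·8.714^(2/3)·√0.002703 = 6763 ft³/s.
Channel B: Flow area A = b·y = 25.9 × 11.5 = 297.8 ft². Wetted perimeter P = b + 2y = 25.9 + 2×11.5 = 48.9 ft. Hydraulic radius R = A/P = 297.8/48.9 = 6.091 ft. Q_B = (1.486/0.036)·297.8·6.091^(2/3)·√0.002703 = 2132 ft³/s.
Q_A = 6763 ft³/s vs Q_B = 2132 ft³/s, so channel A carries more.

channel A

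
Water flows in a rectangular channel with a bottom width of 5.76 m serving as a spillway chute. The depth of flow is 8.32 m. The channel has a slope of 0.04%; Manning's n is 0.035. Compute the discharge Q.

Q = 45.5 m³/s

Flow area A = b·y = 5.76 × 8.32 = 47.92 m². Wetted perimeter P = b + 2y = 5.76 + 2×8.32 = 22.4 m.
Hydraulic radius R = A/P = 47.92/22.4 = 2.139 m.
Manning's equation: Q = (1/n) A R^(2/3) S^(1/2) = (1/0.035) × 47.92 × 2.139^(2/3) × 0.0004^(1/2) = 45.5 m³/s.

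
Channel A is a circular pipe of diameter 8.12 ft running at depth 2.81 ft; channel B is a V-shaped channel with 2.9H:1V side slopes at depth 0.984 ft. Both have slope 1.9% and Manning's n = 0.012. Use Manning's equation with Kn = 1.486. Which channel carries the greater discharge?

Channel A: For a circular section of diameter D = 8.12 ft at depth y = 2.81 ft, the central angle is θ = 2 arccos(1 − 2y/D) = 2.516 rad. Then A = (D²/8)(θ − sin θ) = 15.91 ft² and P = Dθ/2 = 10.21 ft. Hydraulic radius R = A/P = 15.91/10.21 = 1.557 ft. Q_A = (1.486/0.012)·15.91·1.557^(2/3)·√0.019 = 364.7 ft³/s.
Channel B: For a triangular section with side slope z = 2.9: A = zy² = 2.9×0.984² = 2.808 ft²; P = 2y√(1+z²) = 2×0.984×3.068 = 6.037 ft. Hydraulic radius R = A/P = 2.808/6.037 = 0.4651 ft. Q_B = (1.486/0.012)·2.808·0.4651^(2/3)·√0.019 = 28.77 ft³/s.
Q_A = 364.7 ft³/s vs Q_B = 28.77 ft³/s, so channel A carries more.

channel A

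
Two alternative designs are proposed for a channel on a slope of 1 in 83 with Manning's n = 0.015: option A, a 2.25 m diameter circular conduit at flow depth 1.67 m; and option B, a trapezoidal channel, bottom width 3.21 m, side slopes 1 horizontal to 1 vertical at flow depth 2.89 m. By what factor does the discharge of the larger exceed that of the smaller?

9.67

Channel A: For a circular section of diameter D = 2.25 m at depth y = 1.67 m, the central angle is θ = 2 arccos(1 − 2y/D) = 4.153 rad. Then A = (D²/8)(θ − sin θ) = 3.164 m² and P = Dθ/2 = 4.672 m. Hydraulic radius R = A/P = 3.164/4.672 = 0.6773 m. Q_A = (1/0.015)·3.164·0.6773^(2/3)·√0.01205 = 17.86 m³/s.
Channel B: With bottom width b = 3.21 m and side slope z = 1: A = (b + zy)y = (3.21 + 1×2.89)×2.89 = 17.63 m²; P = b + 2y√(1+z²) = 3.21 + 2×2.89×1.414 = 11.38 m. Hydraulic radius R = A/P = 17.63/11.38 = 1.549 m. Q_B = (1/0.015)·17.63·1.549^(2/3)·√0.01205 = 172.7 m³/s.
The larger discharge is 172.7 m³/s and the smaller is 17.86 m³/s; the ratio is 9.67.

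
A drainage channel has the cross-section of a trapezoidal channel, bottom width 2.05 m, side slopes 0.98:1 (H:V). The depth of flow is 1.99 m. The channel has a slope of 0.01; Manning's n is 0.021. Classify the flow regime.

supercritical

With bottom width b = 2.05 m and side slope z = 0.98: A = (b + zy)y = (2.05 + 0.98×1.99)×1.99 = 7.96 m²; P = b + 2y√(1+z²) = 2.05 + 2×1.99×1.4 = 7.623 m.
Hydraulic radius R = A/P = 7.96/7.623 = 1.044 m.
V = (1/n) R^(2/3) √S = (1/0.021) × 1.044^(2/3) × √0.01 = 4.902 m/s. Hydraulic depth D_h = A/T = 7.96/5.95 = 1.338 m.
Froude number Fr = V/√(g·D_h) = 4.902/√(9.81×1.338) = 1.35, which is greater than 1, so the flow is supercritical.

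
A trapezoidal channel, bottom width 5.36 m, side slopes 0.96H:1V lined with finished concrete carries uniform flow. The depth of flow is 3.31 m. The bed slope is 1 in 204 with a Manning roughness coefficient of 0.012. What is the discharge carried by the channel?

With bottom width b = 5.36 m and side slope z = 0.96: A = (b + zy)y = (5.36 + 0.96×3.31)×3.31 = 28.26 m²; P = b + 2y√(1+z²) = 5.36 + 2×3.31×1.386 = 14.54 m.
Hydraulic radius R = A/P = 28.26/14.54 = 1.944 m.
Manning's equation: Q = (1/n) A R^(2/3) S^(1/2) = (1/0.012) × 28.26 × 1.944^(2/3) × 0.004902^(1/2) = 257 m³/s.

Q = 257 m³/s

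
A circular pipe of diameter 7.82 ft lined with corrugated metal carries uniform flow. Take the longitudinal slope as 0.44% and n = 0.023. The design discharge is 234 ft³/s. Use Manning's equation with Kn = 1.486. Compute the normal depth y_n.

Manning's equation rearranged: A R^(2/3) = nQ / (1.486·√S) = 0.023 × 234 / (1.486 × √0.0044) = 54.6.
At y = 4.39 ft: A R^(2/3) = 45.46 — short.
At y = 4.95 ft: A R^(2/3) = 54.66 — close enough.

y_n = 4.95 ft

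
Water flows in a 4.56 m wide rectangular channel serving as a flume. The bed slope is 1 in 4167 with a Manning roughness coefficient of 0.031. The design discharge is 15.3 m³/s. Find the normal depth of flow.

Manning's equation rearranged: A R^(2/3) = nQ / (1·√S) = 0.031 × 15.3 / (√0.00024) = 30.62.
Try y = 4.43 m: A R^(2/3) = 26.53 — low.
Try y = 6.12 m: A R^(2/3) = 39.14 — high.
Try y = 4.98 m: A R^(2/3) = 30.6 — matches.

y_n = 4.98 m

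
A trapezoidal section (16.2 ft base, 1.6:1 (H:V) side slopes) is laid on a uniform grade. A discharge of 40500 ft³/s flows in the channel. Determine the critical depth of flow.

y_c = 28.5 ft

At critical depth, Q² T / (g A³) = 1, i.e. A³/T = Q²/g = 40500²/32.2 = 50940000.
Trying y = 24.6 ft: A³/T = 26900000 — too small.
Trying y = 33.9 ft: A³/T = 109200000 — too large.
Trying y = 28.5 ft: A³/T = 50870000 — matches.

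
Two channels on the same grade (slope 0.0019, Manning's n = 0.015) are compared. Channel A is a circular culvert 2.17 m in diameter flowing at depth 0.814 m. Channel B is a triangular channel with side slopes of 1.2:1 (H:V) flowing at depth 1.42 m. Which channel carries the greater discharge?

channel B

Channel A: For a circular section of diameter D = 2.17 m at depth y = 0.814 m, the central angle is θ = 2 arccos(1 − 2y/D) = 2.637 rad. Then A = (D²/8)(θ − sin θ) = 1.267 m² and P = Dθ/2 = 2.861 m. Hydraulic radius R = A/P = 1.267/2.861 = 0.443 m. Q_A = (1/0.015)·1.267·0.443^(2/3)·√0.0019 = 2.14 m³/s.
Channel B: For a triangular section with side slope z = 1.2: A = zy² = 1.2×1.42² = 2.42 m²; P = 2y√(1+z²) = 2×1.42×1.562 = 4.436 m. Hydraulic radius R = A/P = 2.42/4.436 = 0.5454 m. Q_B = (1/0.015)·2.42·0.5454^(2/3)·√0.0019 = 4.694 m³/s.
Q_A = 2.14 m³/s vs Q_B = 4.694 m³/s, so channel B carries more.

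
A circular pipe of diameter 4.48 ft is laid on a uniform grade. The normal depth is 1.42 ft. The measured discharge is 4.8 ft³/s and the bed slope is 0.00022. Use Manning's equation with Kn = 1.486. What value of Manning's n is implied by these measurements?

For a circular section of diameter D = 4.48 ft at depth y = 1.42 ft, the central angle is θ = 2 arccos(1 − 2y/D) = 2.392 rad. Then A = (D²/8)(θ − sin θ) = 4.292 ft² and P = Dθ/2 = 5.358 ft.
Hydraulic radius R = A/P = 4.292/5.358 = 0.801 ft.
Rearranging Manning's equation: n = (1.486/Q) A R^(2/3) S^(1/2) = (1.486/4.8) × 4.292 × 0.801^(2/3) × √0.00022 = 0.017.

n = 0.017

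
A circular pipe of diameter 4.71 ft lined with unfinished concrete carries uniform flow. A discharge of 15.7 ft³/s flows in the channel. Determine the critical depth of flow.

y_c = 1.11 ft

At critical depth, Q² T / (g A³) = 1, i.e. A³/T = Q²/g = 15.7²/32.2 = 7.655.
At y = 1.24 ft: A³/T = 11.85 — over.
At y = 0.797 ft: A³/T = 2.103 — short.
At y = 1.11 ft: A³/T = 7.697 — ≈ 7.655.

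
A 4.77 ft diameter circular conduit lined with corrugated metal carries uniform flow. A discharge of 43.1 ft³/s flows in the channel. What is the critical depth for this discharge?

y_c = 1.86 ft

At critical depth, Q² T / (g A³) = 1, i.e. A³/T = Q²/g = 43.1²/32.2 = 57.69.
Try y = 1.64 ft: A³/T = 35.53 — too small.
Try y = 2.18 ft: A³/T = 106.1 — too large.
Try y = 1.86 ft: A³/T = 57.7 — close enough.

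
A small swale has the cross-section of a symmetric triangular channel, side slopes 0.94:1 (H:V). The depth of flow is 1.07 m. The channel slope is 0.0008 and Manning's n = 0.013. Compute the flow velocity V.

For a triangular section with side slope z = 0.94: A = zy² = 0.94×1.07² = 1.076 m²; P = 2y√(1+z²) = 2×1.07×1.372 = 2.937 m.
Hydraulic radius R = A/P = 1.076/2.937 = 0.3664 m.
From Manning's equation, V = (1/n) R^(2/3) S^(1/2) = (1/0.013) × 0.3664^(2/3) × 0.0008^(1/2) = 1.11 m/s.

V = 1.11 m/s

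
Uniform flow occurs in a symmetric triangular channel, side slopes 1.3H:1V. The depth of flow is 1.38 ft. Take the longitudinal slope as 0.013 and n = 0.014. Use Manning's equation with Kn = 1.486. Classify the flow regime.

supercritical

For a triangular section with side slope z = 1.3: A = zy² = 1.3×1.38² = 2.476 ft²; P = 2y√(1+z²) = 2×1.38×1.64 = 4.527 ft.
Hydraulic radius R = A/P = 2.476/4.527 = 0.5469 ft.
V = (1.486/n) R^(2/3) √S = (1.486/0.014) × 0.5469^(2/3) × √0.013 = 8.094 ft/s. Hydraulic depth D_h = A/T = 2.476/3.588 = 0.69 ft.
Froude number Fr = V/√(g·D_h) = 8.094/√(32.2×0.69) = 1.72, which is greater than 1, so the flow is supercritical.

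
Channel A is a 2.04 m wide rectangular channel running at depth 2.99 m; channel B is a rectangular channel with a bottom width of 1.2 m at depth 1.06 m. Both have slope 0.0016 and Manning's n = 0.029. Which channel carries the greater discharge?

channel A

Channel A: Flow area A = b·y = 2.04 × 2.99 = 6.1 m². Wetted perimeter P = b + 2y = 2.04 + 2×2.99 = 8.02 m. Hydraulic radius R = A/P = 6.1/8.02 = 0.7605 m. Q_A = (1/0.029)·6.1·0.7605^(2/3)·√0.0016 = 7.01 m³/s.
Channel B: Flow area A = b·y = 1.2 × 1.06 = 1.272 m². Wetted perimeter P = b + 2y = 1.2 + 2×1.06 = 3.32 m. Hydraulic radius R = A/P = 1.272/3.32 = 0.3831 m. Q_B = (1/0.029)·1.272·0.3831^(2/3)·√0.0016 = 0.9255 m³/s.
Q_A = 7.01 m³/s vs Q_B = 0.9255 m³/s, so channel A carries more.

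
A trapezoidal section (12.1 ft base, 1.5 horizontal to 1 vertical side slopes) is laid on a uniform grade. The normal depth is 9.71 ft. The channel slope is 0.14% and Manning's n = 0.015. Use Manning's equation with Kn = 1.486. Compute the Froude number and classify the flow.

With bottom width b = 12.1 ft and side slope z = 1.5: A = (b + zy)y = (12.1 + 1.5×9.71)×9.71 = 258.9 ft²; P = b + 2y√(1+z²) = 12.1 + 2×9.71×1.803 = 47.11 ft.
Hydraulic radius R = A/P = 258.9/47.11 = 5.496 ft.
V = (1.486/n) R^(2/3) √S = (1.486/0.015) × 5.496^(2/3) × √0.0014 = 11.54 ft/s. Hydraulic depth D_h = A/T = 258.9/41.23 = 6.28 ft.
Froude number Fr = V/√(g·D_h) = 11.54/√(32.2×6.28) = 0.812, which is less than 1, so the flow is subcritical.

subcritical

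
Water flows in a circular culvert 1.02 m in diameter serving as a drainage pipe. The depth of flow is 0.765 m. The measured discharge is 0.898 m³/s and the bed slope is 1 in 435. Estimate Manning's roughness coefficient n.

n = 0.016

For a circular section of diameter D = 1.02 m at depth y = 0.765 m, the central angle is θ = 2 arccos(1 − 2y/D) = 4.189 rad. Then A = (D²/8)(θ − sin θ) = 0.6574 m² and P = Dθ/2 = 2.136 m.
Hydraulic radius R = A/P = 0.6574/2.136 = 0.3077 m.
Rearranging Manning's equation: n = (1/Q) A R^(2/3) S^(1/2) = (1/0.898) × 0.6574 × 0.3077^(2/3) × √0.002299 = 0.016.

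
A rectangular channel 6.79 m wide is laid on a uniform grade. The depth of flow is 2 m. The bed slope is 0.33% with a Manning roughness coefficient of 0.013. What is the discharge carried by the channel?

Flow area A = b·y = 6.79 × 2 = 13.58 m². Wetted perimeter P = b + 2y = 6.79 + 2×2 = 10.79 m.
Hydraulic radius R = A/P = 13.58/10.79 = 1.259 m.
Manning's equation: Q = (1/n) A R^(2/3) S^(1/2) = (1/0.013) × 13.58 × 1.259^(2/3) × 0.0033^(1/2) = 70 m³/s.

Q = 70 m³/s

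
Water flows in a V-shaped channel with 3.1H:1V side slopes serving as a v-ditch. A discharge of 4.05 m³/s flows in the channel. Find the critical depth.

y_c = 0.81 m

At critical depth, Q² T / (g A³) = 1, i.e. A³/T = Q²/g = 4.05²/9.81 = 1.672.
Trying y = 0.597 m: A³/T = 0.3644 — short.
Trying y = 0.81 m: A³/T = 1.675 — close enough.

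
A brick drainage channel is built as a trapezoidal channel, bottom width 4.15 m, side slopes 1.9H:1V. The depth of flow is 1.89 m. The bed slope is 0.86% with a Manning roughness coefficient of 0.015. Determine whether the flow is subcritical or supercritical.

supercritical

With bottom width b = 4.15 m and side slope z = 1.9: A = (b + zy)y = (4.15 + 1.9×1.89)×1.89 = 14.63 m²; P = b + 2y√(1+z²) = 4.15 + 2×1.89×2.147 = 12.27 m.
Hydraulic radius R = A/P = 14.63/12.27 = 1.193 m.
V = (1/n) R^(2/3) √S = (1/0.015) × 1.193^(2/3) × √0.0086 = 6.953 m/s. Hydraulic depth D_h = A/T = 14.63/11.33 = 1.291 m.
Froude number Fr = V/√(g·D_h) = 6.953/√(9.81×1.291) = 1.95, which is greater than 1, so the flow is supercritical.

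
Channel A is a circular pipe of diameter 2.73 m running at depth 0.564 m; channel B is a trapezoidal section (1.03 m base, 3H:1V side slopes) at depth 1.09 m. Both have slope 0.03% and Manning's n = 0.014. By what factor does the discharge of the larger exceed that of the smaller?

Channel A: For a circular section of diameter D = 2.73 m at depth y = 0.564 m, the central angle is θ = 2 arccos(1 − 2y/D) = 1.887 rad. Then A = (D²/8)(θ − sin θ) = 0.873 m² and P = Dθ/2 = 2.576 m. Hydraulic radius R = A/P = 0.873/2.576 = 0.3389 m. Q_A = (1/0.014)·0.873·0.3389^(2/3)·√0.0003 = 0.5249 m³/s.
Channel B: With bottom width b = 1.03 m and side slope z = 3: A = (b + zy)y = (1.03 + 3×1.09)×1.09 = 4.687 m²; P = b + 2y√(1+z²) = 1.03 + 2×1.09×3.162 = 7.924 m. Hydraulic radius R = A/P = 4.687/7.924 = 0.5915 m. Q_B = (1/0.014)·4.687·0.5915^(2/3)·√0.0003 = 4.086 m³/s.
The larger discharge is 4.086 m³/s and the smaller is 0.5249 m³/s; the ratio is 7.78.

7.78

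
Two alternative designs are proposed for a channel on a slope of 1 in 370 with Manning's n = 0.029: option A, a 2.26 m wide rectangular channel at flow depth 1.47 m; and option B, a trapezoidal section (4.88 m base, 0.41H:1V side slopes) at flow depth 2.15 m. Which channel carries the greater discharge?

channel B

Channel A: Flow area A = b·y = 2.26 × 1.47 = 3.322 m². Wetted perimeter P = b + 2y = 2.26 + 2×1.47 = 5.2 m. Hydraulic radius R = A/P = 3.322/5.2 = 0.6389 m. Q_A = (1/0.029)·3.322·0.6389^(2/3)·√0.002703 = 4.418 m³/s.
Channel B: With bottom width b = 4.88 m and side slope z = 0.41: A = (b + zy)y = (4.88 + 0.41×2.15)×2.15 = 12.39 m²; P = b + 2y√(1+z²) = 4.88 + 2×2.15×1.081 = 9.527 m. Hydraulic radius R = A/P = 12.39/9.527 = 1.3 m. Q_B = (1/0.029)·12.39·1.3^(2/3)·√0.002703 = 26.45 m³/s.
Q_A = 4.418 m³/s vs Q_B = 26.45 m³/s, so channel B carries more.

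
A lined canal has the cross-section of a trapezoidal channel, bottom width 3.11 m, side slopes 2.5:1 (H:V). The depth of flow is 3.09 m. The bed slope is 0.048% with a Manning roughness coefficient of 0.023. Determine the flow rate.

With bottom width b = 3.11 m and side slope z = 2.5: A = (b + zy)y = (3.11 + 2.5×3.09)×3.09 = 33.48 m²; P = b + 2y√(1+z²) = 3.11 + 2×3.09×2.693 = 19.75 m.
Hydraulic radius R = A/P = 33.48/19.75 = 1.695 m.
Manning's equation: Q = (1/n) A R^(2/3) S^(1/2) = (1/0.023) × 33.48 × 1.695^(2/3) × 0.00048^(1/2) = 45.3 m³/s.

Q = 45.3 m³/s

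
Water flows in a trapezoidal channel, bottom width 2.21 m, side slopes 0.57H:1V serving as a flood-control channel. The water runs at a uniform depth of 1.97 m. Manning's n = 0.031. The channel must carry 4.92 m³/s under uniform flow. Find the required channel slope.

S = 0.000559

With bottom width b = 2.21 m and side slope z = 0.57: A = (b + zy)y = (2.21 + 0.57×1.97)×1.97 = 6.566 m²; P = b + 2y√(1+z²) = 2.21 + 2×1.97×1.151 = 6.745 m.
Hydraulic radius R = A/P = 6.566/6.745 = 0.9734 m.
From Manning's equation, S = [nQ / (1 A R^(2/3))]² = [0.031 × 4.92 / (1 × 6.566 × 0.9734^(2/3))]² = 0.000559.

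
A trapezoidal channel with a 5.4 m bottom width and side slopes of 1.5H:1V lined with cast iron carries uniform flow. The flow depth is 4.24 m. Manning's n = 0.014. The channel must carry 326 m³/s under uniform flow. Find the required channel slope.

With bottom width b = 5.4 m and side slope z = 1.5: A = (b + zy)y = (5.4 + 1.5×4.24)×4.24 = 49.86 m²; P = b + 2y√(1+z²) = 5.4 + 2×4.24×1.803 = 20.69 m.
Hydraulic radius R = A/P = 49.86/20.69 = 2.41 m.
From Manning's equation, S = [nQ / (1 A R^(2/3))]² = [0.014 × 326 / (1 × 49.86 × 2.41^(2/3))]² = 0.00259.

S = 0.00259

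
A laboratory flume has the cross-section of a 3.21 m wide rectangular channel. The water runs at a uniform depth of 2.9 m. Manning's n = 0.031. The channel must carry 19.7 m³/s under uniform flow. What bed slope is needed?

Flow area A = b·y = 3.21 × 2.9 = 9.309 m². Wetted perimeter P = b + 2y = 3.21 + 2×2.9 = 9.01 m.
Hydraulic radius R = A/P = 9.309/9.01 = 1.033 m.
From Manning's equation, S = [nQ / (1 A R^(2/3))]² = [0.031 × 19.7 / (1 × 9.309 × 1.033^(2/3))]² = 0.00412.

S = 0.00412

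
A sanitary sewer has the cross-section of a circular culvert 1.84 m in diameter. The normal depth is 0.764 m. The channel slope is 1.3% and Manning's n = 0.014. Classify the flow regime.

supercritical

For a circular section of diameter D = 1.84 m at depth y = 0.764 m, the central angle is θ = 2 arccos(1 − 2y/D) = 2.801 rad. Then A = (D²/8)(θ − sin θ) = 1.044 m² and P = Dθ/2 = 2.577 m.
Hydraulic radius R = A/P = 1.044/2.577 = 0.4051 m.
V = (1/n) R^(2/3) √S = (1/0.014) × 0.4051^(2/3) × √0.013 = 4.459 m/s. Hydraulic depth D_h = A/T = 1.044/1.813 = 0.5757 m.
Froude number Fr = V/√(g·D_h) = 4.459/√(9.81×0.5757) = 1.88, which is greater than 1, so the flow is supercritical.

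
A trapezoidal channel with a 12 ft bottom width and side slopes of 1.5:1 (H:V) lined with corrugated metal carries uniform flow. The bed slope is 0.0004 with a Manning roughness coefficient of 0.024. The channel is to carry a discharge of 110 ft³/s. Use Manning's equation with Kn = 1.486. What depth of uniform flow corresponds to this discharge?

y_n = 3.12 ft

Manning's equation rearranged: A R^(2/3) = nQ / (1.486·√S) = 0.024 × 110 / (1.486 × √0.0004) = 88.83.
Try y = 3.48 ft: A R^(2/3) = 108.6 — too large.
Try y = 3.12 ft: A R^(2/3) = 89.05 — matches.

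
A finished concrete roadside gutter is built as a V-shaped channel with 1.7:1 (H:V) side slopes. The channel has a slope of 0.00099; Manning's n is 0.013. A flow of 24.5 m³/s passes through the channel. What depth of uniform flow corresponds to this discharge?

Manning's equation rearranged: A R^(2/3) = nQ / (1·√S) = 0.013 × 24.5 / (√0.00099) = 10.12.
Trying y = 2.08 m: A R^(2/3) = 6.838 — short.
Trying y = 2.77 m: A R^(2/3) = 14.68 — over.
Trying y = 2.41 m: A R^(2/3) = 10.13 — matches.

y_n = 2.41 m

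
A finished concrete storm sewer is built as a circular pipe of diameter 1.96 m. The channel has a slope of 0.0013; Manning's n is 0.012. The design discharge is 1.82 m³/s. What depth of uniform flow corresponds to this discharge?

y_n = 0.766 m

Manning's equation rearranged: A R^(2/3) = nQ / (1·√S) = 0.012 × 1.82 / (√0.0013) = 0.6057.
At y = 0.531 m: A R^(2/3) = 0.301 — low.
At y = 0.838 m: A R^(2/3) = 0.713 — high.
At y = 0.766 m: A R^(2/3) = 0.6056 — close enough.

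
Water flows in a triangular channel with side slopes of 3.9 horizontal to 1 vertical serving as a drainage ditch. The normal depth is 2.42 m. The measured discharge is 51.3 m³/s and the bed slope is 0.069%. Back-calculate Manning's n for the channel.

n = 0.013

For a triangular section with side slope z = 3.9: A = zy² = 3.9×2.42² = 22.84 m²; P = 2y√(1+z²) = 2×2.42×4.026 = 19.49 m.
Hydraulic radius R = A/P = 22.84/19.49 = 1.172 m.
Rearranging Manning's equation: n = (1/Q) A R^(2/3) S^(1/2) = (1/51.3) × 22.84 × 1.172^(2/3) × √0.00069 = 0.013.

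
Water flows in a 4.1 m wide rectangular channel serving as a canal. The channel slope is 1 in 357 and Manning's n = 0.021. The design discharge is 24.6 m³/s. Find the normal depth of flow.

y_n = 2.27 m

Manning's equation rearranged: A R^(2/3) = nQ / (1·√S) = 0.021 × 24.6 / (√0.002801) = 9.761.
Trying y = 2.59 m: A R^(2/3) = 11.62 — too large.
Trying y = 1.62 m: A R^(2/3) = 6.214 — too small.
Trying y = 2.27 m: A R^(2/3) = 9.78 — close enough.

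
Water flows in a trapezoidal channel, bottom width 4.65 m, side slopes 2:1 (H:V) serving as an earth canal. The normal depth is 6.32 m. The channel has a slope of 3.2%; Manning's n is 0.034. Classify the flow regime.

supercritical

With bottom width b = 4.65 m and side slope z = 2: A = (b + zy)y = (4.65 + 2×6.32)×6.32 = 109.3 m²; P = b + 2y√(1+z²) = 4.65 + 2×6.32×2.236 = 32.91 m.
Hydraulic radius R = A/P = 109.3/32.91 = 3.32 m.
V = (1/n) R^(2/3) √S = (1/0.034) × 3.32^(2/3) × √0.032 = 11.71 m/s. Hydraulic depth D_h = A/T = 109.3/29.93 = 3.651 m.
Froude number Fr = V/√(g·D_h) = 11.71/√(9.81×3.651) = 1.96, which is greater than 1, so the flow is supercritical.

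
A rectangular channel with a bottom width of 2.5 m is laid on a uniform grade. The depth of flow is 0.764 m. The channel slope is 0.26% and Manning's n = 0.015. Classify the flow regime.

Flow area A = b·y = 2.5 × 0.764 = 1.91 m². Wetted perimeter P = b + 2y = 2.5 + 2×0.764 = 4.028 m.
Hydraulic radius R = A/P = 1.91/4.028 = 0.4742 m.
V = (1/n) R^(2/3) √S = (1/0.015) × 0.4742^(2/3) × √0.0026 = 2.067 m/s. Hydraulic depth D_h = A/T = 1.91/2.5 = 0.764 m.
Froude number Fr = V/√(g·D_h) = 2.067/√(9.81×0.764) = 0.755, which is less than 1, so the flow is subcritical.

subcritical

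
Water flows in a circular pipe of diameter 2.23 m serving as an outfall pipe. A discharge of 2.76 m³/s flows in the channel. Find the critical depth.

At critical depth, Q² T / (g A³) = 1, i.e. A³/T = Q²/g = 2.76²/9.81 = 0.7765.
Trying y = 0.917 m: A³/T = 1.58 — high.
Trying y = 0.596 m: A³/T = 0.299 — low.
Trying y = 0.762 m: A³/T = 0.7748 — close enough.

y_c = 0.762 m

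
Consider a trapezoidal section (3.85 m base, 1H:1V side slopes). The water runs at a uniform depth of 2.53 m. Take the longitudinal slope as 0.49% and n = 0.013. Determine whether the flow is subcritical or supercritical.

supercritical

With bottom width b = 3.85 m and side slope z = 1: A = (b + zy)y = (3.85 + 1×2.53)×2.53 = 16.14 m²; P = b + 2y√(1+z²) = 3.85 + 2×2.53×1.414 = 11.01 m.
Hydraulic radius R = A/P = 16.14/11.01 = 1.467 m.
V = (1/n) R^(2/3) √S = (1/0.013) × 1.467^(2/3) × √0.0049 = 6.951 m/s. Hydraulic depth D_h = A/T = 16.14/8.91 = 1.812 m.
Froude number Fr = V/√(g·D_h) = 6.951/√(9.81×1.812) = 1.65, which is greater than 1, so the flow is supercritical.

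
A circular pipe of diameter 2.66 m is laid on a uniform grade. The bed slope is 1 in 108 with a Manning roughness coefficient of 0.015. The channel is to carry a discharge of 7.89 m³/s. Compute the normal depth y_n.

y_n = 0.982 m

Manning's equation rearranged: A R^(2/3) = nQ / (1·√S) = 0.015 × 7.89 / (√0.009259) = 1.23.
At y = 1.22 m: A R^(2/3) = 1.824 — over.
At y = 0.982 m: A R^(2/3) = 1.23 — ≈ 1.23.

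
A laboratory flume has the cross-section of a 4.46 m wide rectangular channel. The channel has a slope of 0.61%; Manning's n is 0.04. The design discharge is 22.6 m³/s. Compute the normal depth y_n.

Manning's equation rearranged: A R^(2/3) = nQ / (1·√S) = 0.04 × 22.6 / (√0.0061) = 11.57.
At y = 1.69 m: A R^(2/3) = 7.342 — short.
At y = 3.01 m: A R^(2/3) = 15.83 — over.
At y = 2.37 m: A R^(2/3) = 11.6 — matches.

y_n = 2.37 m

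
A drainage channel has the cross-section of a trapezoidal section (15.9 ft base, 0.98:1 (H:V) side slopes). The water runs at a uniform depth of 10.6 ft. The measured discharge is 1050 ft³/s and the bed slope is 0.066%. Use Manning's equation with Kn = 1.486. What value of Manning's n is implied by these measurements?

n = 0.0339

With bottom width b = 15.9 ft and side slope z = 0.98: A = (b + zy)y = (15.9 + 0.98×10.6)×10.6 = 278.7 ft²; P = b + 2y√(1+z²) = 15.9 + 2×10.6×1.4 = 45.58 ft.
Hydraulic radius R = A/P = 278.7/45.58 = 6.113 ft.
Rearranging Manning's equation: n = (1.486/Q) A R^(2/3) S^(1/2) = (1.486/1050) × 278.7 × 6.113^(2/3) × √0.00066 = 0.0339.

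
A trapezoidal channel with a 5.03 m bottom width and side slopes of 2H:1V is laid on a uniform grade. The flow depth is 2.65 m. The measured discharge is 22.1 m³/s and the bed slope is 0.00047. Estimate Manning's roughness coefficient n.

With bottom width b = 5.03 m and side slope z = 2: A = (b + zy)y = (5.03 + 2×2.65)×2.65 = 27.37 m²; P = b + 2y√(1+z²) = 5.03 + 2×2.65×2.236 = 16.88 m.
Hydraulic radius R = A/P = 27.37/16.88 = 1.622 m.
Rearranging Manning's equation: n = (1/Q) A R^(2/3) S^(1/2) = (1/22.1) × 27.37 × 1.622^(2/3) × √0.00047 = 0.0371.

n = 0.0371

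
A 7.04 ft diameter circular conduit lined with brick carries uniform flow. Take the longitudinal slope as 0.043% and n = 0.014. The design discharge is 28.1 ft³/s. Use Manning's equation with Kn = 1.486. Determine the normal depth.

y_n = 2.27 ft

Manning's equation rearranged: A R^(2/3) = nQ / (1.486·√S) = 0.014 × 28.1 / (1.486 × √0.00043) = 12.77.
Try y = 2.59 ft: A R^(2/3) = 16.38 — too large.
Try y = 2.27 ft: A R^(2/3) = 12.77 — ≈ 12.77.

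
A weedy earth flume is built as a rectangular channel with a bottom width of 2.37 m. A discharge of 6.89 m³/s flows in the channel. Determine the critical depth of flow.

For a rectangular channel, critical depth y_c = (q²/g)^(1/3) where q = Q/b = 6.89/2.37 = 2.907 m²/s.
So y_c = (2.907²/9.81)^(1/3) = 0.952 m.

y_c = 0.952 m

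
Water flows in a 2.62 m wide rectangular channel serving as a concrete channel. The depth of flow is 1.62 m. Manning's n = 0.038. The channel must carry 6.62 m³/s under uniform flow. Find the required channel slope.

S = 0.0054

Flow area A = b·y = 2.62 × 1.62 = 4.244 m². Wetted perimeter P = b + 2y = 2.62 + 2×1.62 = 5.86 m.
Hydraulic radius R = A/P = 4.244/5.86 = 0.7243 m.
From Manning's equation, S = [nQ / (1 A R^(2/3))]² = [0.038 × 6.62 / (1 × 4.244 × 0.7243^(2/3))]² = 0.0054.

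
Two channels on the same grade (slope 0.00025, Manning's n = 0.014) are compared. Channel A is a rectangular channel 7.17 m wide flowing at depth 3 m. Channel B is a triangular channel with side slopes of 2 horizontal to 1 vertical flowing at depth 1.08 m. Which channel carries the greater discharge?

Channel A: Flow area A = b·y = 7.17 × 3 = 21.51 m². Wetted perimeter P = b + 2y = 7.17 + 2×3 = 13.17 m. Hydraulic radius R = A/P = 21.51/13.17 = 1.633 m. Q_A = (1/0.014)·21.51·1.633^(2/3)·√0.00025 = 33.69 m³/s.
Channel B: For a triangular section with side slope z = 2: A = zy² = 2×1.08² = 2.333 m²; P = 2y√(1+z²) = 2×1.08×2.236 = 4.83 m. Hydraulic radius R = A/P = 2.333/4.83 = 0.483 m. Q_B = (1/0.014)·2.333·0.483^(2/3)·√0.00025 = 1.622 m³/s.
Q_A = 33.69 m³/s vs Q_B = 1.622 m³/s, so channel A carries more.

channel A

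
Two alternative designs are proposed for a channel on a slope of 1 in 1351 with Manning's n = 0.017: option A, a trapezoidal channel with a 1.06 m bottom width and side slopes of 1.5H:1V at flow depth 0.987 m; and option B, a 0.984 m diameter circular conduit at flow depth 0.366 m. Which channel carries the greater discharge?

channel A

Channel A: With bottom width b = 1.06 m and side slope z = 1.5: A = (b + zy)y = (1.06 + 1.5×0.987)×0.987 = 2.507 m²; P = b + 2y√(1+z²) = 1.06 + 2×0.987×1.803 = 4.619 m. Hydraulic radius R = A/P = 2.507/4.619 = 0.5429 m. Q_A = (1/0.017)·2.507·0.5429^(2/3)·√0.0007402 = 2.671 m³/s.
Channel B: For a circular section of diameter D = 0.984 m at depth y = 0.366 m, the central angle is θ = 2 arccos(1 − 2y/D) = 2.624 rad. Then A = (D²/8)(θ − sin θ) = 0.2576 m² and P = Dθ/2 = 1.291 m. Hydraulic radius R = A/P = 0.2576/1.291 = 0.1996 m. Q_B = (1/0.017)·0.2576·0.1996^(2/3)·√0.0007402 = 0.1408 m³/s.
Q_A = 2.671 m³/s vs Q_B = 0.1408 m³/s, so channel A carries more.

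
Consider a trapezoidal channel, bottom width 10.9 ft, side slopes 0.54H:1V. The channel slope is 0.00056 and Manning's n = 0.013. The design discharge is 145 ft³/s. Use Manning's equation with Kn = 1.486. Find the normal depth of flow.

Manning's equation rearranged: A R^(2/3) = nQ / (1.486·√S) = 0.013 × 145 / (1.486 × √0.00056) = 53.6.
Try y = 3.15 ft: A R^(2/3) = 67.1 — over.
Try y = 2.39 ft: A R^(2/3) = 42.86 — short.
Try y = 2.74 ft: A R^(2/3) = 53.49 — close enough.

y_n = 2.74 ft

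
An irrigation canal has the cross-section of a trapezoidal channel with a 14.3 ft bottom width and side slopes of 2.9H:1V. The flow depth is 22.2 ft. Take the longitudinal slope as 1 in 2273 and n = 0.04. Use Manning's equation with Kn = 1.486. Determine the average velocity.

With bottom width b = 14.3 ft and side slope z = 2.9: A = (b + zy)y = (14.3 + 2.9×22.2)×22.2 = 1747 ft²; P = b + 2y√(1+z²) = 14.3 + 2×22.2×3.068 = 150.5 ft.
Hydraulic radius R = A/P = 1747/150.5 = 11.61 ft.
From Manning's equation, V = (1.486/n) R^(2/3) S^(1/2) = (1.486/0.04) × 11.61^(2/3) × 0.0004399^(1/2) = 3.99 ft/s.

V = 3.99 ft/s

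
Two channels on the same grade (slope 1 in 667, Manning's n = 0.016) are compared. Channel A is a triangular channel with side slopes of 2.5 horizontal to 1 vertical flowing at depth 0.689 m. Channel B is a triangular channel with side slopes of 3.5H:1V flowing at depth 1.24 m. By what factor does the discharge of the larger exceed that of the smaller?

6.87

Channel A: For a triangular section with side slope z = 2.5: A = zy² = 2.5×0.689² = 1.187 m²; P = 2y√(1+z²) = 2×0.689×2.693 = 3.71 m. Hydraulic radius R = A/P = 1.187/3.71 = 0.3199 m. Q_A = (1/0.016)·1.187·0.3199^(2/3)·√0.001499 = 1.343 m³/s.
Channel B: For a triangular section with side slope z = 3.5: A = zy² = 3.5×1.24² = 5.382 m²; P = 2y√(1+z²) = 2×1.24×3.64 = 9.027 m. Hydraulic radius R = A/P = 5.382/9.027 = 0.5961 m. Q_B = (1/0.016)·5.382·0.5961^(2/3)·√0.001499 = 9.225 m³/s.
The larger discharge is 9.225 m³/s and the smaller is 1.343 m³/s; the ratio is 6.87.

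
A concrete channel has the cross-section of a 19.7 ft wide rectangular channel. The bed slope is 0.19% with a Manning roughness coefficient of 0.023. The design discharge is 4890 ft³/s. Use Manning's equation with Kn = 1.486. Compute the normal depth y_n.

y_n = 24.1 ft

Manning's equation rearranged: A R^(2/3) = nQ / (1.486·√S) = 0.023 × 4890 / (1.486 × √0.0019) = 1736.
Try y = 16.7 ft: A R^(2/3) = 1110 — low.
Try y = 29.1 ft: A R^(2/3) = 2169 — high.
Try y = 24.1 ft: A R^(2/3) = 1736 — ≈ 1736.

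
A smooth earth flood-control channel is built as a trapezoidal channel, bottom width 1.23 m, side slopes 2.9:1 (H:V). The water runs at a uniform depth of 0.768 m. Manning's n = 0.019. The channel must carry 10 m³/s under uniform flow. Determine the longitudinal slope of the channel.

With bottom width b = 1.23 m and side slope z = 2.9: A = (b + zy)y = (1.23 + 2.9×0.768)×0.768 = 2.655 m²; P = b + 2y√(1+z²) = 1.23 + 2×0.768×3.068 = 5.942 m.
Hydraulic radius R = A/P = 2.655/5.942 = 0.4469 m.
From Manning's equation, S = [nQ / (1 A R^(2/3))]² = [0.019 × 10 / (1 × 2.655 × 0.4469^(2/3))]² = 0.015.

S = 0.015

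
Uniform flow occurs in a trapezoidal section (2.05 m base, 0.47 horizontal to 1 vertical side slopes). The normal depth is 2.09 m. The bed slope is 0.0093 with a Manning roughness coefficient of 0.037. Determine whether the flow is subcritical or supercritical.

With bottom width b = 2.05 m and side slope z = 0.47: A = (b + zy)y = (2.05 + 0.47×2.09)×2.09 = 6.338 m²; P = b + 2y√(1+z²) = 2.05 + 2×2.09×1.105 = 6.669 m.
Hydraulic radius R = A/P = 6.338/6.669 = 0.9503 m.
V = (1/n) R^(2/3) √S = (1/0.037) × 0.9503^(2/3) × √0.0093 = 2.519 m/s. Hydraulic depth D_h = A/T = 6.338/4.015 = 1.579 m.
Froude number Fr = V/√(g·D_h) = 2.519/√(9.81×1.579) = 0.64, which is less than 1, so the flow is subcritical.

subcritical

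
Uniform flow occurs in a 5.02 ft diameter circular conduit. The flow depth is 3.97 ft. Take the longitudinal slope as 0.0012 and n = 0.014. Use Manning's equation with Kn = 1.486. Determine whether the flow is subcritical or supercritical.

For a circular section of diameter D = 5.02 ft at depth y = 3.97 ft, the central angle is θ = 2 arccos(1 − 2y/D) = 4.383 rad. Then A = (D²/8)(θ − sin θ) = 16.79 ft² and P = Dθ/2 = 11 ft.
Hydraulic radius R = A/P = 16.79/11 = 1.526 ft.
V = (1.486/n) R^(2/3) √S = (1.486/0.014) × 1.526^(2/3) × √0.0012 = 4.873 ft/s. Hydraulic depth D_h = A/T = 16.79/4.083 = 4.111 ft.
Froude number Fr = V/√(g·D_h) = 4.873/√(32.2×4.111) = 0.424, which is less than 1, so the flow is subcritical.

subcritical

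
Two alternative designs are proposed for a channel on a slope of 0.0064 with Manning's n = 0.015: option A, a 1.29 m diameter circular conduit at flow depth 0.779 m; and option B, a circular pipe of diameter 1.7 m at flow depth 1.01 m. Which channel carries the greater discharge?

channel B

Channel A: For a circular section of diameter D = 1.29 m at depth y = 0.779 m, the central angle is θ = 2 arccos(1 − 2y/D) = 3.56 rad. Then A = (D²/8)(θ − sin θ) = 0.8251 m² and P = Dθ/2 = 2.296 m. Hydraulic radius R = A/P = 0.8251/2.296 = 0.3593 m. Q_A = (1/0.015)·0.8251·0.3593^(2/3)·√0.0064 = 2.224 m³/s.
Channel B: For a circular section of diameter D = 1.7 m at depth y = 1.01 m, the central angle is θ = 2 arccos(1 − 2y/D) = 3.52 rad. Then A = (D²/8)(θ − sin θ) = 1.405 m² and P = Dθ/2 = 2.992 m. Hydraulic radius R = A/P = 1.405/2.992 = 0.4696 m. Q_B = (1/0.015)·1.405·0.4696^(2/3)·√0.0064 = 4.528 m³/s.
Q_A = 2.224 m³/s vs Q_B = 4.528 m³/s, so channel B carries more.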